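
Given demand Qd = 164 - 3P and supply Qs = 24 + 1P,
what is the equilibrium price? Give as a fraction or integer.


At equilibrium, Qd = Qs.
164 - 3P = 24 + 1P
164 - 24 = 3P + 1P
140 = 4P
P* = 140/4 = 35

35


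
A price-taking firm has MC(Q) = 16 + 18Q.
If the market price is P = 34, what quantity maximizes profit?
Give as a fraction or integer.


In perfect competition, profit is maximized where P = MC.
34 = 16 + 18Q
18 = 18Q
Q* = 18/18 = 1

1


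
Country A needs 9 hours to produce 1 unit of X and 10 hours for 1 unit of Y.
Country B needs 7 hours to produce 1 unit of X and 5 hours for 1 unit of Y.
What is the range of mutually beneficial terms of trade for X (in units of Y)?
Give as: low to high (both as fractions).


Opportunity cost of X for Country A = hours_X / hours_Y = 9/10 = 9/10 units of Y
Opportunity cost of X for Country B = hours_X / hours_Y = 7/5 = 7/5 units of Y
Terms of trade must be between the two opportunity costs.
Range: 9/10 to 7/5

9/10 to 7/5


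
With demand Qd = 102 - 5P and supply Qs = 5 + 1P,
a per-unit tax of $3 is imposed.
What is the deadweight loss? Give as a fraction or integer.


Pre-tax equilibrium quantity: Q* = 127/6
Post-tax equilibrium quantity: Q_tax = 56/3
Reduction in quantity: Q* - Q_tax = 5/2
DWL = (1/2) * tax * (Q* - Q_tax)
DWL = (1/2) * 3 * 5/2 = 15/4

15/4


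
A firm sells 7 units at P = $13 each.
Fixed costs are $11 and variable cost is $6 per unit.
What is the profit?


Total Revenue = P * Q = 13 * 7 = $91
Total Cost = FC + VC*Q = 11 + 6*7 = $53
Profit = TR - TC = 91 - 53 = $38

$38


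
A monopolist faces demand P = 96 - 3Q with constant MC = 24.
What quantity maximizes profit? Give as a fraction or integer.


TR = P*Q = (96 - 3Q)Q = 96Q - 3Q^2
MR = dTR/dQ = 96 - 6Q
Set MR = MC:
96 - 6Q = 24
72 = 6Q
Q* = 72/6 = 12

12


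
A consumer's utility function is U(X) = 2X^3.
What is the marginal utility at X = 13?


MU = dU/dX = 2*3*X^(3-1)
MU = 6*X^2
At X = 13:
MU = 6 * 13^2
MU = 6 * 169 = 1014

1014


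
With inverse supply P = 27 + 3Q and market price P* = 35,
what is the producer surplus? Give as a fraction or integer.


Minimum supply price (at Q=0): P_min = 27
Quantity supplied at P* = 35:
Q* = (35 - 27)/3 = 8/3
PS = (1/2) * Q* * (P* - P_min)
PS = (1/2) * 8/3 * (35 - 27)
PS = (1/2) * 8/3 * 8 = 32/3

32/3


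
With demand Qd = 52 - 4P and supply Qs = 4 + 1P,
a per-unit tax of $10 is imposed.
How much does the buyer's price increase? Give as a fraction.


With a per-unit tax, the buyer's price increase depends on relative slopes.
Supply slope: d = 1, Demand slope: b = 4
Buyer's price increase = d * tax / (b + d)
= 1 * 10 / (4 + 1)
= 10 / 5 = 2

2


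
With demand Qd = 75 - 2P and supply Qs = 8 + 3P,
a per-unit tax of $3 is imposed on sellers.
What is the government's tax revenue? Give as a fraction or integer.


With tax on sellers, new supply: Qs' = 8 + 3(P - 3)
= 3P - 1
New equilibrium quantity:
Q_new = 223/5
Tax revenue = tax * Q_new = 3 * 223/5 = 669/5

669/5


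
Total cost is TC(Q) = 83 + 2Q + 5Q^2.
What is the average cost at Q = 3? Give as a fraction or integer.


TC(3) = 83 + 2*3 + 5*3^2
TC(3) = 83 + 6 + 45 = 134
AC = TC/Q = 134/3 = 134/3

134/3


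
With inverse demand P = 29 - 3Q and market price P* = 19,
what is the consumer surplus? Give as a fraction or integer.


Maximum willingness to pay (at Q=0): P_max = 29
Quantity demanded at P* = 19:
Q* = (29 - 19)/3 = 10/3
CS = (1/2) * Q* * (P_max - P*)
CS = (1/2) * 10/3 * (29 - 19)
CS = (1/2) * 10/3 * 10 = 50/3

50/3


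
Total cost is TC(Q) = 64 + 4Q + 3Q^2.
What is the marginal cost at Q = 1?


MC = dTC/dQ = 4 + 2*3*Q
At Q = 1:
MC = 4 + 6*1
MC = 4 + 6 = 10

10


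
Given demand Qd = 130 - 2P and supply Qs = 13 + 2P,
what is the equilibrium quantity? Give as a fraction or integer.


First find equilibrium price:
130 - 2P = 13 + 2P
P* = 117/4 = 117/4
Then substitute into demand:
Q* = 130 - 2 * 117/4 = 143/2

143/2


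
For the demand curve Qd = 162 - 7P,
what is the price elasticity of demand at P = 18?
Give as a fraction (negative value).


dQ/dP = -7
At P = 18: Q = 162 - 7*18 = 36
E = (dQ/dP)(P/Q) = (-7)(18/36) = -7/2

-7/2


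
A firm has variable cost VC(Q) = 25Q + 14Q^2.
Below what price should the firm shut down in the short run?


AVC(Q) = VC(Q)/Q = 25 + 14Q
AVC is increasing in Q, so minimum AVC is at Q -> 0+.
Min AVC = 25
The firm should shut down if P < 25.

25


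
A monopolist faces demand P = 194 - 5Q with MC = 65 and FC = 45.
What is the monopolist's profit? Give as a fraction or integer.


MR = MC: 194 - 10Q = 65
Q* = 129/10
P* = 194 - 5*129/10 = 259/2
Profit = (P* - MC)*Q* - FC
= (259/2 - 65)*129/10 - 45
= 129/2*129/10 - 45
= 16641/20 - 45 = 15741/20

15741/20


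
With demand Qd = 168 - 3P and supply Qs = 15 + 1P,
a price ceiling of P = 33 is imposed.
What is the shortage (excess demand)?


At P = 33:
Qd = 168 - 3*33 = 69
Qs = 15 + 1*33 = 48
Shortage = Qd - Qs = 69 - 48 = 21

21


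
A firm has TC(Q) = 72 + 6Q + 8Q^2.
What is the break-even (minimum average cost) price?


AC(Q) = 72/Q + 6 + 8Q
To minimize: dAC/dQ = -72/Q^2 + 8 = 0
Q^2 = 72/8 = 9
Q* = 3
Min AC = 72/3 + 6 + 8*3
Min AC = 24 + 6 + 24 = 54

54


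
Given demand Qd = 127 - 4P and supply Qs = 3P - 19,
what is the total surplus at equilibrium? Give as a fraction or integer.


Find equilibrium: 127 - 4P = 3P - 19
127 + 19 = 7P
P* = 146/7 = 146/7
Q* = 3*146/7 - 19 = 305/7
Inverse demand: P = 127/4 - Q/4, so P_max = 127/4
Inverse supply: P = 19/3 + Q/3, so P_min = 19/3
CS = (1/2) * 305/7 * (127/4 - 146/7) = 93025/392
PS = (1/2) * 305/7 * (146/7 - 19/3) = 93025/294
TS = CS + PS = 93025/392 + 93025/294 = 93025/168

93025/168


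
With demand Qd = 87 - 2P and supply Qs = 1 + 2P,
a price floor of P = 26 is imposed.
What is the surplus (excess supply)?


At P = 26:
Qd = 87 - 2*26 = 35
Qs = 1 + 2*26 = 53
Surplus = Qs - Qd = 53 - 35 = 18

18


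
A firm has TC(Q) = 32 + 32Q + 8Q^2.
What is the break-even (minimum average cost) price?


AC(Q) = 32/Q + 32 + 8Q
To minimize: dAC/dQ = -32/Q^2 + 8 = 0
Q^2 = 32/8 = 4
Q* = 2
Min AC = 32/2 + 32 + 8*2
Min AC = 16 + 32 + 16 = 64

64


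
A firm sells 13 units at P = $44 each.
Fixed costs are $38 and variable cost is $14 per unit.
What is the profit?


Total Revenue = P * Q = 44 * 13 = $572
Total Cost = FC + VC*Q = 38 + 14*13 = $220
Profit = TR - TC = 572 - 220 = $352

$352


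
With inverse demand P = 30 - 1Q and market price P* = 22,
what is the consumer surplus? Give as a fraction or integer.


Maximum willingness to pay (at Q=0): P_max = 30
Quantity demanded at P* = 22:
Q* = (30 - 22)/1 = 8
CS = (1/2) * Q* * (P_max - P*)
CS = (1/2) * 8 * (30 - 22)
CS = (1/2) * 8 * 8 = 32

32


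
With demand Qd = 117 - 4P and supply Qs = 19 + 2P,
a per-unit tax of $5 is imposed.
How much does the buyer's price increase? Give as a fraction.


With a per-unit tax, the buyer's price increase depends on relative slopes.
Supply slope: d = 2, Demand slope: b = 4
Buyer's price increase = d * tax / (b + d)
= 2 * 5 / (4 + 2)
= 10 / 6 = 5/3

5/3


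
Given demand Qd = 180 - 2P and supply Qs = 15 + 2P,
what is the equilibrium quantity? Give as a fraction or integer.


First find equilibrium price:
180 - 2P = 15 + 2P
P* = 165/4 = 165/4
Then substitute into demand:
Q* = 180 - 2 * 165/4 = 195/2

195/2


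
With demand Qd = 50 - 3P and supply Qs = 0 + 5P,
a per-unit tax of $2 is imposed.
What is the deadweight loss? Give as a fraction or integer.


Pre-tax equilibrium quantity: Q* = 125/4
Post-tax equilibrium quantity: Q_tax = 55/2
Reduction in quantity: Q* - Q_tax = 15/4
DWL = (1/2) * tax * (Q* - Q_tax)
DWL = (1/2) * 2 * 15/4 = 15/4

15/4


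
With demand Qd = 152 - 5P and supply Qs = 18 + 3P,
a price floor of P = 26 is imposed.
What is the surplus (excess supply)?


At P = 26:
Qd = 152 - 5*26 = 22
Qs = 18 + 3*26 = 96
Surplus = Qs - Qd = 96 - 22 = 74

74


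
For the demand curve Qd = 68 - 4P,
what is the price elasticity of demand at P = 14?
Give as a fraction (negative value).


dQ/dP = -4
At P = 14: Q = 68 - 4*14 = 12
E = (dQ/dP)(P/Q) = (-4)(14/12) = -14/3

-14/3


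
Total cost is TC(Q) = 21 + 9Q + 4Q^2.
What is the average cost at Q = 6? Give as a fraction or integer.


TC(6) = 21 + 9*6 + 4*6^2
TC(6) = 21 + 54 + 144 = 219
AC = TC/Q = 219/6 = 73/2

73/2


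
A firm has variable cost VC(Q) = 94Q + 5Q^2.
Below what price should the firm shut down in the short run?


AVC(Q) = VC(Q)/Q = 94 + 5Q
AVC is increasing in Q, so minimum AVC is at Q -> 0+.
Min AVC = 94
The firm should shut down if P < 94.

94


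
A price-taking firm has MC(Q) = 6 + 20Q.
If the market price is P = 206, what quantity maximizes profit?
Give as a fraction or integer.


In perfect competition, profit is maximized where P = MC.
206 = 6 + 20Q
200 = 20Q
Q* = 200/20 = 10

10


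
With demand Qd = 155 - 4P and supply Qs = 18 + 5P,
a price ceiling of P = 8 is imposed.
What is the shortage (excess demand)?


At P = 8:
Qd = 155 - 4*8 = 123
Qs = 18 + 5*8 = 58
Shortage = Qd - Qs = 123 - 58 = 65

65


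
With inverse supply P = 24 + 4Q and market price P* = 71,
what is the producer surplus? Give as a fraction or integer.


Minimum supply price (at Q=0): P_min = 24
Quantity supplied at P* = 71:
Q* = (71 - 24)/4 = 47/4
PS = (1/2) * Q* * (P* - P_min)
PS = (1/2) * 47/4 * (71 - 24)
PS = (1/2) * 47/4 * 47 = 2209/8

2209/8


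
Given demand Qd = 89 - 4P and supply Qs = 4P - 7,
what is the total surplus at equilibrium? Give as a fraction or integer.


Find equilibrium: 89 - 4P = 4P - 7
89 + 7 = 8P
P* = 96/8 = 12
Q* = 4*12 - 7 = 41
Inverse demand: P = 89/4 - Q/4, so P_max = 89/4
Inverse supply: P = 7/4 + Q/4, so P_min = 7/4
CS = (1/2) * 41 * (89/4 - 12) = 1681/8
PS = (1/2) * 41 * (12 - 7/4) = 1681/8
TS = CS + PS = 1681/8 + 1681/8 = 1681/4

1681/4


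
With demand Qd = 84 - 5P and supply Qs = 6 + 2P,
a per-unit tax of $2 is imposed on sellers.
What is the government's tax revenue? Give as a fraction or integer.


With tax on sellers, new supply: Qs' = 6 + 2(P - 2)
= 2 + 2P
New equilibrium quantity:
Q_new = 178/7
Tax revenue = tax * Q_new = 2 * 178/7 = 356/7

356/7


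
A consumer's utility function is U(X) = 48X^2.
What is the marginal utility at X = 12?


MU = dU/dX = 48*2*X^(2-1)
MU = 96*X^1
At X = 12:
MU = 96 * 12^1
MU = 96 * 12 = 1152

1152


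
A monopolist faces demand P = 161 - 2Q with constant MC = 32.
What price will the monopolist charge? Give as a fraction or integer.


MR = 161 - 4Q
Set MR = MC: 161 - 4Q = 32
Q* = 129/4
Substitute into demand:
P* = 161 - 2*129/4 = 193/2

193/2


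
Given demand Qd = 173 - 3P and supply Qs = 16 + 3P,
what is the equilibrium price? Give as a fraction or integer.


At equilibrium, Qd = Qs.
173 - 3P = 16 + 3P
173 - 16 = 3P + 3P
157 = 6P
P* = 157/6 = 157/6

157/6


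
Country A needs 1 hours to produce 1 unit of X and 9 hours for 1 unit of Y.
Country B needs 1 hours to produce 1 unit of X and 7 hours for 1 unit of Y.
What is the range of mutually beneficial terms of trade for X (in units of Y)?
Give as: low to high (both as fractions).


Opportunity cost of X for Country A = hours_X / hours_Y = 1/9 = 1/9 units of Y
Opportunity cost of X for Country B = hours_X / hours_Y = 1/7 = 1/7 units of Y
Terms of trade must be between the two opportunity costs.
Range: 1/9 to 1/7

1/9 to 1/7


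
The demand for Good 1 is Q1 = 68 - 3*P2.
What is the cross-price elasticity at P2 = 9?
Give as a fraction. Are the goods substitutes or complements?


dQ1/dP2 = -3
At P2 = 9: Q1 = 68 - 3*9 = 41
Exy = (dQ1/dP2)(P2/Q1) = -3 * 9 / 41 = -27/41
Since Exy < 0, the goods are complements.

-27/41 (complements)


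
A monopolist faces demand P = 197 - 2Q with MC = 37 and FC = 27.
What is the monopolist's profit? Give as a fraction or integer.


MR = MC: 197 - 4Q = 37
Q* = 40
P* = 197 - 2*40 = 117
Profit = (P* - MC)*Q* - FC
= (117 - 37)*40 - 27
= 80*40 - 27
= 3200 - 27 = 3173

3173


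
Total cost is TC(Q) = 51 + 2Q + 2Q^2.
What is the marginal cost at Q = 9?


MC = dTC/dQ = 2 + 2*2*Q
At Q = 9:
MC = 2 + 4*9
MC = 2 + 36 = 38

38


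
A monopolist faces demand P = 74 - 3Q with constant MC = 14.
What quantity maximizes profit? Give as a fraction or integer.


TR = P*Q = (74 - 3Q)Q = 74Q - 3Q^2
MR = dTR/dQ = 74 - 6Q
Set MR = MC:
74 - 6Q = 14
60 = 6Q
Q* = 60/6 = 10

10


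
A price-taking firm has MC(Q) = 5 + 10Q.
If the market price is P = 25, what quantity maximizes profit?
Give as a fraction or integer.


In perfect competition, profit is maximized where P = MC.
25 = 5 + 10Q
20 = 10Q
Q* = 20/10 = 2

2


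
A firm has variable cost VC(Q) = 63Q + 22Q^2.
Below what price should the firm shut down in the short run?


AVC(Q) = VC(Q)/Q = 63 + 22Q
AVC is increasing in Q, so minimum AVC is at Q -> 0+.
Min AVC = 63
The firm should shut down if P < 63.

63


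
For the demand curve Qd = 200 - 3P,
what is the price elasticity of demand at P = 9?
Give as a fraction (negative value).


dQ/dP = -3
At P = 9: Q = 200 - 3*9 = 173
E = (dQ/dP)(P/Q) = (-3)(9/173) = -27/173

-27/173


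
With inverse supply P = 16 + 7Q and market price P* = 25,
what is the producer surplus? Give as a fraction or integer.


Minimum supply price (at Q=0): P_min = 16
Quantity supplied at P* = 25:
Q* = (25 - 16)/7 = 9/7
PS = (1/2) * Q* * (P* - P_min)
PS = (1/2) * 9/7 * (25 - 16)
PS = (1/2) * 9/7 * 9 = 81/14

81/14


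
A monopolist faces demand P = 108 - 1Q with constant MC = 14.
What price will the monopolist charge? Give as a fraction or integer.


MR = 108 - 2Q
Set MR = MC: 108 - 2Q = 14
Q* = 47
Substitute into demand:
P* = 108 - 1*47 = 61

61


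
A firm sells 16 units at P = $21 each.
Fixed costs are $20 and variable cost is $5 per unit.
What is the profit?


Total Revenue = P * Q = 21 * 16 = $336
Total Cost = FC + VC*Q = 20 + 5*16 = $100
Profit = TR - TC = 336 - 100 = $236

$236


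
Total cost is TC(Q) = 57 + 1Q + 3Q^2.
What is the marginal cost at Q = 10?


MC = dTC/dQ = 1 + 2*3*Q
At Q = 10:
MC = 1 + 6*10
MC = 1 + 60 = 61

61


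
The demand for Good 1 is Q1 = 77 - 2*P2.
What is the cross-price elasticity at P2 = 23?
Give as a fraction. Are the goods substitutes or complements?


dQ1/dP2 = -2
At P2 = 23: Q1 = 77 - 2*23 = 31
Exy = (dQ1/dP2)(P2/Q1) = -2 * 23 / 31 = -46/31
Since Exy < 0, the goods are complements.

-46/31 (complements)


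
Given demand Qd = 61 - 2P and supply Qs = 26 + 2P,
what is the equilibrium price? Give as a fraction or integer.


At equilibrium, Qd = Qs.
61 - 2P = 26 + 2P
61 - 26 = 2P + 2P
35 = 4P
P* = 35/4 = 35/4

35/4


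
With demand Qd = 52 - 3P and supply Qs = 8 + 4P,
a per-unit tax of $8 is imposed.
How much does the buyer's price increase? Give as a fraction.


With a per-unit tax, the buyer's price increase depends on relative slopes.
Supply slope: d = 4, Demand slope: b = 3
Buyer's price increase = d * tax / (b + d)
= 4 * 8 / (3 + 4)
= 32 / 7 = 32/7

32/7


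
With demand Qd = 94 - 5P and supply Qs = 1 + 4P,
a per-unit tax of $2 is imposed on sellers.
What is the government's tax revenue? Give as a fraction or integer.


With tax on sellers, new supply: Qs' = 1 + 4(P - 2)
= 4P - 7
New equilibrium quantity:
Q_new = 341/9
Tax revenue = tax * Q_new = 2 * 341/9 = 682/9

682/9


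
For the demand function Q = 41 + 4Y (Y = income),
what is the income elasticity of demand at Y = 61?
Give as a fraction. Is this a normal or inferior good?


dQ/dY = 4
At Y = 61: Q = 41 + 4*61 = 285
Ey = (dQ/dY)(Y/Q) = 4 * 61 / 285 = 244/285
Since Ey > 0, this is a normal good.

244/285 (normal good)


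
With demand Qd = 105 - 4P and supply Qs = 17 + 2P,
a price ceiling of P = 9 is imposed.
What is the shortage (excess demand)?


At P = 9:
Qd = 105 - 4*9 = 69
Qs = 17 + 2*9 = 35
Shortage = Qd - Qs = 69 - 35 = 34

34


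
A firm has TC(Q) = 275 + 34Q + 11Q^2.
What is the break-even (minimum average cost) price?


AC(Q) = 275/Q + 34 + 11Q
To minimize: dAC/dQ = -275/Q^2 + 11 = 0
Q^2 = 275/11 = 25
Q* = 5
Min AC = 275/5 + 34 + 11*5
Min AC = 55 + 34 + 55 = 144

144


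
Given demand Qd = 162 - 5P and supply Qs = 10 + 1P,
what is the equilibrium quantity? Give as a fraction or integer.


First find equilibrium price:
162 - 5P = 10 + 1P
P* = 152/6 = 76/3
Then substitute into demand:
Q* = 162 - 5 * 76/3 = 106/3

106/3


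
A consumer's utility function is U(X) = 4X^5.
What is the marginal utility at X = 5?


MU = dU/dX = 4*5*X^(5-1)
MU = 20*X^4
At X = 5:
MU = 20 * 5^4
MU = 20 * 625 = 12500

12500


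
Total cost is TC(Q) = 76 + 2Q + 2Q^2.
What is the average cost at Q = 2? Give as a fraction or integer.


TC(2) = 76 + 2*2 + 2*2^2
TC(2) = 76 + 4 + 8 = 88
AC = TC/Q = 88/2 = 44

44


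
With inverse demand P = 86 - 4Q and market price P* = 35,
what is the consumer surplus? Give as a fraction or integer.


Maximum willingness to pay (at Q=0): P_max = 86
Quantity demanded at P* = 35:
Q* = (86 - 35)/4 = 51/4
CS = (1/2) * Q* * (P_max - P*)
CS = (1/2) * 51/4 * (86 - 35)
CS = (1/2) * 51/4 * 51 = 2601/8

2601/8


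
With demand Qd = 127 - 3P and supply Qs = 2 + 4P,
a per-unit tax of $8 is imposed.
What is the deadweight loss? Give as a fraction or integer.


Pre-tax equilibrium quantity: Q* = 514/7
Post-tax equilibrium quantity: Q_tax = 418/7
Reduction in quantity: Q* - Q_tax = 96/7
DWL = (1/2) * tax * (Q* - Q_tax)
DWL = (1/2) * 8 * 96/7 = 384/7

384/7


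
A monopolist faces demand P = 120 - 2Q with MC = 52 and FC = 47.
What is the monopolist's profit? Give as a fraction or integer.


MR = MC: 120 - 4Q = 52
Q* = 17
P* = 120 - 2*17 = 86
Profit = (P* - MC)*Q* - FC
= (86 - 52)*17 - 47
= 34*17 - 47
= 578 - 47 = 531

531


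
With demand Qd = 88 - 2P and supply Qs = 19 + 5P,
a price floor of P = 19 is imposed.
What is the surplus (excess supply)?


At P = 19:
Qd = 88 - 2*19 = 50
Qs = 19 + 5*19 = 114
Surplus = Qs - Qd = 114 - 50 = 64

64


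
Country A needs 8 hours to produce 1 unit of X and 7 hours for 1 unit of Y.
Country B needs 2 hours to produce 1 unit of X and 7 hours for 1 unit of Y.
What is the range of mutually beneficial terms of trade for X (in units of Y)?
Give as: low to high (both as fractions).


Opportunity cost of X for Country A = hours_X / hours_Y = 8/7 = 8/7 units of Y
Opportunity cost of X for Country B = hours_X / hours_Y = 2/7 = 2/7 units of Y
Terms of trade must be between the two opportunity costs.
Range: 2/7 to 8/7

2/7 to 8/7


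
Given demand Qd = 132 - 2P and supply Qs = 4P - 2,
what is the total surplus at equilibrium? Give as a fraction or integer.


Find equilibrium: 132 - 2P = 4P - 2
132 + 2 = 6P
P* = 134/6 = 67/3
Q* = 4*67/3 - 2 = 262/3
Inverse demand: P = 66 - Q/2, so P_max = 66
Inverse supply: P = 1/2 + Q/4, so P_min = 1/2
CS = (1/2) * 262/3 * (66 - 67/3) = 17161/9
PS = (1/2) * 262/3 * (67/3 - 1/2) = 17161/18
TS = CS + PS = 17161/9 + 17161/18 = 17161/6

17161/6


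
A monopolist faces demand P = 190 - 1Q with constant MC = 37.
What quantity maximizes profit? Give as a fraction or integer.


TR = P*Q = (190 - 1Q)Q = 190Q - 1Q^2
MR = dTR/dQ = 190 - 2Q
Set MR = MC:
190 - 2Q = 37
153 = 2Q
Q* = 153/2 = 153/2

153/2


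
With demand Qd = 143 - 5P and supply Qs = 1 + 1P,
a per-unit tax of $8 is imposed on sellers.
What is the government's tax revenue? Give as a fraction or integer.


With tax on sellers, new supply: Qs' = 1 + 1(P - 8)
= 1P - 7
New equilibrium quantity:
Q_new = 18
Tax revenue = tax * Q_new = 8 * 18 = 144

144


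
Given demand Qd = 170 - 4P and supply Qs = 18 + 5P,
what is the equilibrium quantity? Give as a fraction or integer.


First find equilibrium price:
170 - 4P = 18 + 5P
P* = 152/9 = 152/9
Then substitute into demand:
Q* = 170 - 4 * 152/9 = 922/9

922/9


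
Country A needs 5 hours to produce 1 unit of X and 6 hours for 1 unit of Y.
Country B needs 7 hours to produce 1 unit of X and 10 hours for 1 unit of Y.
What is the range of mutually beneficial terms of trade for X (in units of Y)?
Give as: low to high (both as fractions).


Opportunity cost of X for Country A = hours_X / hours_Y = 5/6 = 5/6 units of Y
Opportunity cost of X for Country B = hours_X / hours_Y = 7/10 = 7/10 units of Y
Terms of trade must be between the two opportunity costs.
Range: 7/10 to 5/6

7/10 to 5/6


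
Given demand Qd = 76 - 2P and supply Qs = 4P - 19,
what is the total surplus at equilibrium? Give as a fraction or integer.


Find equilibrium: 76 - 2P = 4P - 19
76 + 19 = 6P
P* = 95/6 = 95/6
Q* = 4*95/6 - 19 = 133/3
Inverse demand: P = 38 - Q/2, so P_max = 38
Inverse supply: P = 19/4 + Q/4, so P_min = 19/4
CS = (1/2) * 133/3 * (38 - 95/6) = 17689/36
PS = (1/2) * 133/3 * (95/6 - 19/4) = 17689/72
TS = CS + PS = 17689/36 + 17689/72 = 17689/24

17689/24


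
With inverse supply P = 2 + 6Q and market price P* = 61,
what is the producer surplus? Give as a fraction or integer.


Minimum supply price (at Q=0): P_min = 2
Quantity supplied at P* = 61:
Q* = (61 - 2)/6 = 59/6
PS = (1/2) * Q* * (P* - P_min)
PS = (1/2) * 59/6 * (61 - 2)
PS = (1/2) * 59/6 * 59 = 3481/12

3481/12


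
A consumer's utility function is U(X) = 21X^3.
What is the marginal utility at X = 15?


MU = dU/dX = 21*3*X^(3-1)
MU = 63*X^2
At X = 15:
MU = 63 * 15^2
MU = 63 * 225 = 14175

14175


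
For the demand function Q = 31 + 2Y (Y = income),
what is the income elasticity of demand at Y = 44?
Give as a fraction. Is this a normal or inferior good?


dQ/dY = 2
At Y = 44: Q = 31 + 2*44 = 119
Ey = (dQ/dY)(Y/Q) = 2 * 44 / 119 = 88/119
Since Ey > 0, this is a normal good.

88/119 (normal good)


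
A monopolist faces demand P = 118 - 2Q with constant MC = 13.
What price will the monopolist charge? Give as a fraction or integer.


MR = 118 - 4Q
Set MR = MC: 118 - 4Q = 13
Q* = 105/4
Substitute into demand:
P* = 118 - 2*105/4 = 131/2

131/2


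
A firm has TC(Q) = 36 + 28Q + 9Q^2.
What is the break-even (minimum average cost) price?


AC(Q) = 36/Q + 28 + 9Q
To minimize: dAC/dQ = -36/Q^2 + 9 = 0
Q^2 = 36/9 = 4
Q* = 2
Min AC = 36/2 + 28 + 9*2
Min AC = 18 + 28 + 18 = 64

64


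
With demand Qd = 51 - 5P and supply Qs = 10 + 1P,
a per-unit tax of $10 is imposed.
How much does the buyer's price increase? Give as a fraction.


With a per-unit tax, the buyer's price increase depends on relative slopes.
Supply slope: d = 1, Demand slope: b = 5
Buyer's price increase = d * tax / (b + d)
= 1 * 10 / (5 + 1)
= 10 / 6 = 5/3

5/3


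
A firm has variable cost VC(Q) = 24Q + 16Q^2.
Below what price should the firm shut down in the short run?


AVC(Q) = VC(Q)/Q = 24 + 16Q
AVC is increasing in Q, so minimum AVC is at Q -> 0+.
Min AVC = 24
The firm should shut down if P < 24.

24


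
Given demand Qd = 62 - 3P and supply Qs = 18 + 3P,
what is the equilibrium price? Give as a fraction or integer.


At equilibrium, Qd = Qs.
62 - 3P = 18 + 3P
62 - 18 = 3P + 3P
44 = 6P
P* = 44/6 = 22/3

22/3


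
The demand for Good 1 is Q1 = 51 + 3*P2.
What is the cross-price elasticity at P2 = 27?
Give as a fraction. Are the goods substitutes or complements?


dQ1/dP2 = 3
At P2 = 27: Q1 = 51 + 3*27 = 132
Exy = (dQ1/dP2)(P2/Q1) = 3 * 27 / 132 = 27/44
Since Exy > 0, the goods are substitutes.

27/44 (substitutes)


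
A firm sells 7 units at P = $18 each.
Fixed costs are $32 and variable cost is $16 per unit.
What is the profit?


Total Revenue = P * Q = 18 * 7 = $126
Total Cost = FC + VC*Q = 32 + 16*7 = $144
Profit = TR - TC = 126 - 144 = $-18

$-18


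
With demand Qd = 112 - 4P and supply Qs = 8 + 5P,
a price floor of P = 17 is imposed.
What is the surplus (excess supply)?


At P = 17:
Qd = 112 - 4*17 = 44
Qs = 8 + 5*17 = 93
Surplus = Qs - Qd = 93 - 44 = 49

49


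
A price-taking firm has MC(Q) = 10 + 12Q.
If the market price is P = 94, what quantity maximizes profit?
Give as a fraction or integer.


In perfect competition, profit is maximized where P = MC.
94 = 10 + 12Q
84 = 12Q
Q* = 84/12 = 7

7


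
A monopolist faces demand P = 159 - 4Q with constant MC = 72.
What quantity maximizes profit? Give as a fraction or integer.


TR = P*Q = (159 - 4Q)Q = 159Q - 4Q^2
MR = dTR/dQ = 159 - 8Q
Set MR = MC:
159 - 8Q = 72
87 = 8Q
Q* = 87/8 = 87/8

87/8


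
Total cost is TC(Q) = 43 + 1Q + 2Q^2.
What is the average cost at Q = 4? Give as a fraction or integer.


TC(4) = 43 + 1*4 + 2*4^2
TC(4) = 43 + 4 + 32 = 79
AC = TC/Q = 79/4 = 79/4

79/4


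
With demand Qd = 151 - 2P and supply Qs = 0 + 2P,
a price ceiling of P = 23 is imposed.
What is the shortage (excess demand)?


At P = 23:
Qd = 151 - 2*23 = 105
Qs = 0 + 2*23 = 46
Shortage = Qd - Qs = 105 - 46 = 59

59


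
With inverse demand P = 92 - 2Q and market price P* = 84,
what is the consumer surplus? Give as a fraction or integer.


Maximum willingness to pay (at Q=0): P_max = 92
Quantity demanded at P* = 84:
Q* = (92 - 84)/2 = 4
CS = (1/2) * Q* * (P_max - P*)
CS = (1/2) * 4 * (92 - 84)
CS = (1/2) * 4 * 8 = 16

16


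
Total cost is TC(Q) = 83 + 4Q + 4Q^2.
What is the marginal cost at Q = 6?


MC = dTC/dQ = 4 + 2*4*Q
At Q = 6:
MC = 4 + 8*6
MC = 4 + 48 = 52

52


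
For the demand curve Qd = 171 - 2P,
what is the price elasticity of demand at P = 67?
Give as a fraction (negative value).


dQ/dP = -2
At P = 67: Q = 171 - 2*67 = 37
E = (dQ/dP)(P/Q) = (-2)(67/37) = -134/37

-134/37


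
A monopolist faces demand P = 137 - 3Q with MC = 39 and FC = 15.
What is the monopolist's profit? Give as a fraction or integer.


MR = MC: 137 - 6Q = 39
Q* = 49/3
P* = 137 - 3*49/3 = 88
Profit = (P* - MC)*Q* - FC
= (88 - 39)*49/3 - 15
= 49*49/3 - 15
= 2401/3 - 15 = 2356/3

2356/3


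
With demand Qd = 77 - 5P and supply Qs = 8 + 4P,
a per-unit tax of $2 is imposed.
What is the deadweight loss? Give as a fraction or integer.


Pre-tax equilibrium quantity: Q* = 116/3
Post-tax equilibrium quantity: Q_tax = 308/9
Reduction in quantity: Q* - Q_tax = 40/9
DWL = (1/2) * tax * (Q* - Q_tax)
DWL = (1/2) * 2 * 40/9 = 40/9

40/9


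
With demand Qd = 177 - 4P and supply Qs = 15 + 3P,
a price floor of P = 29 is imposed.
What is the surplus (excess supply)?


At P = 29:
Qd = 177 - 4*29 = 61
Qs = 15 + 3*29 = 102
Surplus = Qs - Qd = 102 - 61 = 41

41


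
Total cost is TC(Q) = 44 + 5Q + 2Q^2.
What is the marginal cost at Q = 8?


MC = dTC/dQ = 5 + 2*2*Q
At Q = 8:
MC = 5 + 4*8
MC = 5 + 32 = 37

37


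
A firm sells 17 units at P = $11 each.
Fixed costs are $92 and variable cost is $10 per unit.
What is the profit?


Total Revenue = P * Q = 11 * 17 = $187
Total Cost = FC + VC*Q = 92 + 10*17 = $262
Profit = TR - TC = 187 - 262 = $-75

$-75


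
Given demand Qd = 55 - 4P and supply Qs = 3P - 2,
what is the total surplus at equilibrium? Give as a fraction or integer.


Find equilibrium: 55 - 4P = 3P - 2
55 + 2 = 7P
P* = 57/7 = 57/7
Q* = 3*57/7 - 2 = 157/7
Inverse demand: P = 55/4 - Q/4, so P_max = 55/4
Inverse supply: P = 2/3 + Q/3, so P_min = 2/3
CS = (1/2) * 157/7 * (55/4 - 57/7) = 24649/392
PS = (1/2) * 157/7 * (57/7 - 2/3) = 24649/294
TS = CS + PS = 24649/392 + 24649/294 = 24649/168

24649/168


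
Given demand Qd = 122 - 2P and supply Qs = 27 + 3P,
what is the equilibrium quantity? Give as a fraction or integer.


First find equilibrium price:
122 - 2P = 27 + 3P
P* = 95/5 = 19
Then substitute into demand:
Q* = 122 - 2 * 19 = 84

84


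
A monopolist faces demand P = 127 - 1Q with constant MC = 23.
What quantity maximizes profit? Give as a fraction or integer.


TR = P*Q = (127 - 1Q)Q = 127Q - 1Q^2
MR = dTR/dQ = 127 - 2Q
Set MR = MC:
127 - 2Q = 23
104 = 2Q
Q* = 104/2 = 52

52


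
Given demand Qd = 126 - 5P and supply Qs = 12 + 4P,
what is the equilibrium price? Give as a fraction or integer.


At equilibrium, Qd = Qs.
126 - 5P = 12 + 4P
126 - 12 = 5P + 4P
114 = 9P
P* = 114/9 = 38/3

38/3


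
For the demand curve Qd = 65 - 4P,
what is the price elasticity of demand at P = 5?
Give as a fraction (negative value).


dQ/dP = -4
At P = 5: Q = 65 - 4*5 = 45
E = (dQ/dP)(P/Q) = (-4)(5/45) = -4/9

-4/9


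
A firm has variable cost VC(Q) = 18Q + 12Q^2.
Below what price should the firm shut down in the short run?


AVC(Q) = VC(Q)/Q = 18 + 12Q
AVC is increasing in Q, so minimum AVC is at Q -> 0+.
Min AVC = 18
The firm should shut down if P < 18.

18


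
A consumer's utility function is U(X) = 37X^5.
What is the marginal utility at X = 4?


MU = dU/dX = 37*5*X^(5-1)
MU = 185*X^4
At X = 4:
MU = 185 * 4^4
MU = 185 * 256 = 47360

47360


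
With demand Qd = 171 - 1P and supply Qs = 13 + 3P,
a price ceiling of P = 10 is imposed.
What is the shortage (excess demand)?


At P = 10:
Qd = 171 - 1*10 = 161
Qs = 13 + 3*10 = 43
Shortage = Qd - Qs = 161 - 43 = 118

118


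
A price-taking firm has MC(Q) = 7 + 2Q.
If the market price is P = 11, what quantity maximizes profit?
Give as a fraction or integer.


In perfect competition, profit is maximized where P = MC.
11 = 7 + 2Q
4 = 2Q
Q* = 4/2 = 2

2


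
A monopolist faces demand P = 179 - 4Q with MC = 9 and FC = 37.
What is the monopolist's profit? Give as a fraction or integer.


MR = MC: 179 - 8Q = 9
Q* = 85/4
P* = 179 - 4*85/4 = 94
Profit = (P* - MC)*Q* - FC
= (94 - 9)*85/4 - 37
= 85*85/4 - 37
= 7225/4 - 37 = 7077/4

7077/4


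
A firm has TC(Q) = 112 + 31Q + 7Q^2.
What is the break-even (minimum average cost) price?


AC(Q) = 112/Q + 31 + 7Q
To minimize: dAC/dQ = -112/Q^2 + 7 = 0
Q^2 = 112/7 = 16
Q* = 4
Min AC = 112/4 + 31 + 7*4
Min AC = 28 + 31 + 28 = 87

87


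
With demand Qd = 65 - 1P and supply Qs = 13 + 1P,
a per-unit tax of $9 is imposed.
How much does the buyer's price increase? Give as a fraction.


With a per-unit tax, the buyer's price increase depends on relative slopes.
Supply slope: d = 1, Demand slope: b = 1
Buyer's price increase = d * tax / (b + d)
= 1 * 9 / (1 + 1)
= 9 / 2 = 9/2

9/2


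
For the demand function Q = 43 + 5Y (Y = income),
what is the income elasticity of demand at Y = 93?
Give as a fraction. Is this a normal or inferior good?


dQ/dY = 5
At Y = 93: Q = 43 + 5*93 = 508
Ey = (dQ/dY)(Y/Q) = 5 * 93 / 508 = 465/508
Since Ey > 0, this is a normal good.

465/508 (normal good)


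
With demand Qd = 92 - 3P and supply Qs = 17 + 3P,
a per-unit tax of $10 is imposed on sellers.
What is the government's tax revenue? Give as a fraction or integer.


With tax on sellers, new supply: Qs' = 17 + 3(P - 10)
= 3P - 13
New equilibrium quantity:
Q_new = 79/2
Tax revenue = tax * Q_new = 10 * 79/2 = 395

395


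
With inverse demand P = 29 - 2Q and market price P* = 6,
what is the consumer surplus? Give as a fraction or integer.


Maximum willingness to pay (at Q=0): P_max = 29
Quantity demanded at P* = 6:
Q* = (29 - 6)/2 = 23/2
CS = (1/2) * Q* * (P_max - P*)
CS = (1/2) * 23/2 * (29 - 6)
CS = (1/2) * 23/2 * 23 = 529/4

529/4


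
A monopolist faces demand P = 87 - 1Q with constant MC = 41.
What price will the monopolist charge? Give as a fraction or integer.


MR = 87 - 2Q
Set MR = MC: 87 - 2Q = 41
Q* = 23
Substitute into demand:
P* = 87 - 1*23 = 64

64


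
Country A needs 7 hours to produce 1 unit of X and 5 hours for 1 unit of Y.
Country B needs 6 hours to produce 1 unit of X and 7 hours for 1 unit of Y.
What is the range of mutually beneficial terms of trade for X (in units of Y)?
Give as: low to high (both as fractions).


Opportunity cost of X for Country A = hours_X / hours_Y = 7/5 = 7/5 units of Y
Opportunity cost of X for Country B = hours_X / hours_Y = 6/7 = 6/7 units of Y
Terms of trade must be between the two opportunity costs.
Range: 6/7 to 7/5

6/7 to 7/5


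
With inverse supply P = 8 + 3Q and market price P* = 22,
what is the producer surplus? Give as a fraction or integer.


Minimum supply price (at Q=0): P_min = 8
Quantity supplied at P* = 22:
Q* = (22 - 8)/3 = 14/3
PS = (1/2) * Q* * (P* - P_min)
PS = (1/2) * 14/3 * (22 - 8)
PS = (1/2) * 14/3 * 14 = 98/3

98/3


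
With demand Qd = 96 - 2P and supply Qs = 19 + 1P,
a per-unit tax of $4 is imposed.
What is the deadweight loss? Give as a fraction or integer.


Pre-tax equilibrium quantity: Q* = 134/3
Post-tax equilibrium quantity: Q_tax = 42
Reduction in quantity: Q* - Q_tax = 8/3
DWL = (1/2) * tax * (Q* - Q_tax)
DWL = (1/2) * 4 * 8/3 = 16/3

16/3


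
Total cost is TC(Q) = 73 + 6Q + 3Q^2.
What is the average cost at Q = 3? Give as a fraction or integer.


TC(3) = 73 + 6*3 + 3*3^2
TC(3) = 73 + 18 + 27 = 118
AC = TC/Q = 118/3 = 118/3

118/3


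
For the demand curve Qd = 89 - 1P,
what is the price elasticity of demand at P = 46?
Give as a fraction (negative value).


dQ/dP = -1
At P = 46: Q = 89 - 1*46 = 43
E = (dQ/dP)(P/Q) = (-1)(46/43) = -46/43

-46/43


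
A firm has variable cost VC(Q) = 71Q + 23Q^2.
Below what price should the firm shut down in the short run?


AVC(Q) = VC(Q)/Q = 71 + 23Q
AVC is increasing in Q, so minimum AVC is at Q -> 0+.
Min AVC = 71
The firm should shut down if P < 71.

71


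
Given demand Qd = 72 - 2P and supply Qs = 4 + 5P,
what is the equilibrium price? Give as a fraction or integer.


At equilibrium, Qd = Qs.
72 - 2P = 4 + 5P
72 - 4 = 2P + 5P
68 = 7P
P* = 68/7 = 68/7

68/7


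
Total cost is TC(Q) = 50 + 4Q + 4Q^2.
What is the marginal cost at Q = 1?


MC = dTC/dQ = 4 + 2*4*Q
At Q = 1:
MC = 4 + 8*1
MC = 4 + 8 = 12

12


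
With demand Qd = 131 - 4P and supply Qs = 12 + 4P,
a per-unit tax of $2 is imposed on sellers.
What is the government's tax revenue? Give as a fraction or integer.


With tax on sellers, new supply: Qs' = 12 + 4(P - 2)
= 4 + 4P
New equilibrium quantity:
Q_new = 135/2
Tax revenue = tax * Q_new = 2 * 135/2 = 135

135


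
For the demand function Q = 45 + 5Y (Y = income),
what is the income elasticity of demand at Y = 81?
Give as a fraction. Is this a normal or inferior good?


dQ/dY = 5
At Y = 81: Q = 45 + 5*81 = 450
Ey = (dQ/dY)(Y/Q) = 5 * 81 / 450 = 9/10
Since Ey > 0, this is a normal good.

9/10 (normal good)


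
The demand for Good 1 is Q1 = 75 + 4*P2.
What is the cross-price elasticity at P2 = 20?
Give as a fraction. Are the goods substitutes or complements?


dQ1/dP2 = 4
At P2 = 20: Q1 = 75 + 4*20 = 155
Exy = (dQ1/dP2)(P2/Q1) = 4 * 20 / 155 = 16/31
Since Exy > 0, the goods are substitutes.

16/31 (substitutes)


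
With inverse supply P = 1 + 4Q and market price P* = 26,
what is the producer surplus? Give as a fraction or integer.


Minimum supply price (at Q=0): P_min = 1
Quantity supplied at P* = 26:
Q* = (26 - 1)/4 = 25/4
PS = (1/2) * Q* * (P* - P_min)
PS = (1/2) * 25/4 * (26 - 1)
PS = (1/2) * 25/4 * 25 = 625/8

625/8


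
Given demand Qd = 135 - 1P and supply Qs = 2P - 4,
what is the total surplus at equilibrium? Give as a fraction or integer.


Find equilibrium: 135 - 1P = 2P - 4
135 + 4 = 3P
P* = 139/3 = 139/3
Q* = 2*139/3 - 4 = 266/3
Inverse demand: P = 135 - Q/1, so P_max = 135
Inverse supply: P = 2 + Q/2, so P_min = 2
CS = (1/2) * 266/3 * (135 - 139/3) = 35378/9
PS = (1/2) * 266/3 * (139/3 - 2) = 17689/9
TS = CS + PS = 35378/9 + 17689/9 = 17689/3

17689/3


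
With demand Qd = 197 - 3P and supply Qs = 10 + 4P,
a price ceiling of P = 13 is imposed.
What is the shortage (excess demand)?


At P = 13:
Qd = 197 - 3*13 = 158
Qs = 10 + 4*13 = 62
Shortage = Qd - Qs = 158 - 62 = 96

96


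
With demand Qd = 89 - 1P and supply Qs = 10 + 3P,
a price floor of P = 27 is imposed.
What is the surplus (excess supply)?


At P = 27:
Qd = 89 - 1*27 = 62
Qs = 10 + 3*27 = 91
Surplus = Qs - Qd = 91 - 62 = 29

29


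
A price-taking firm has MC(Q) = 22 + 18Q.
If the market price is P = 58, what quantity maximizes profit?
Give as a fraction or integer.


In perfect competition, profit is maximized where P = MC.
58 = 22 + 18Q
36 = 18Q
Q* = 36/18 = 2

2


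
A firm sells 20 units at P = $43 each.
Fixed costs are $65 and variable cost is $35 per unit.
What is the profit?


Total Revenue = P * Q = 43 * 20 = $860
Total Cost = FC + VC*Q = 65 + 35*20 = $765
Profit = TR - TC = 860 - 765 = $95

$95


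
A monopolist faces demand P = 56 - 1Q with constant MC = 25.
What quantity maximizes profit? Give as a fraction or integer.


TR = P*Q = (56 - 1Q)Q = 56Q - 1Q^2
MR = dTR/dQ = 56 - 2Q
Set MR = MC:
56 - 2Q = 25
31 = 2Q
Q* = 31/2 = 31/2

31/2


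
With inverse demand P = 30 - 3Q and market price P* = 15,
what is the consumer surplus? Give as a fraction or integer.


Maximum willingness to pay (at Q=0): P_max = 30
Quantity demanded at P* = 15:
Q* = (30 - 15)/3 = 5
CS = (1/2) * Q* * (P_max - P*)
CS = (1/2) * 5 * (30 - 15)
CS = (1/2) * 5 * 15 = 75/2

75/2


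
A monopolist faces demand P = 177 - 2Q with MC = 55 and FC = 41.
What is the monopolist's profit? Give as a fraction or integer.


MR = MC: 177 - 4Q = 55
Q* = 61/2
P* = 177 - 2*61/2 = 116
Profit = (P* - MC)*Q* - FC
= (116 - 55)*61/2 - 41
= 61*61/2 - 41
= 3721/2 - 41 = 3639/2

3639/2


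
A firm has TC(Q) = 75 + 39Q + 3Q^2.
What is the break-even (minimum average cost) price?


AC(Q) = 75/Q + 39 + 3Q
To minimize: dAC/dQ = -75/Q^2 + 3 = 0
Q^2 = 75/3 = 25
Q* = 5
Min AC = 75/5 + 39 + 3*5
Min AC = 15 + 39 + 15 = 69

69


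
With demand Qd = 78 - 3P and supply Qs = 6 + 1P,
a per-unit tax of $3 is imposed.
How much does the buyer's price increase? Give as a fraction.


With a per-unit tax, the buyer's price increase depends on relative slopes.
Supply slope: d = 1, Demand slope: b = 3
Buyer's price increase = d * tax / (b + d)
= 1 * 3 / (3 + 1)
= 3 / 4 = 3/4

3/4


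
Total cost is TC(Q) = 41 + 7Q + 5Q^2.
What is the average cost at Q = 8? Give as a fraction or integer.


TC(8) = 41 + 7*8 + 5*8^2
TC(8) = 41 + 56 + 320 = 417
AC = TC/Q = 417/8 = 417/8

417/8


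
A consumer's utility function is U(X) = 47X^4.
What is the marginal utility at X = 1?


MU = dU/dX = 47*4*X^(4-1)
MU = 188*X^3
At X = 1:
MU = 188 * 1^3
MU = 188 * 1 = 188

188


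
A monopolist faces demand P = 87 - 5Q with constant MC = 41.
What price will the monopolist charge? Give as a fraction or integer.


MR = 87 - 10Q
Set MR = MC: 87 - 10Q = 41
Q* = 23/5
Substitute into demand:
P* = 87 - 5*23/5 = 64

64


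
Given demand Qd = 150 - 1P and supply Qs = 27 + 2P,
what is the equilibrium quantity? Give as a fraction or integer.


First find equilibrium price:
150 - 1P = 27 + 2P
P* = 123/3 = 41
Then substitute into demand:
Q* = 150 - 1 * 41 = 109

109


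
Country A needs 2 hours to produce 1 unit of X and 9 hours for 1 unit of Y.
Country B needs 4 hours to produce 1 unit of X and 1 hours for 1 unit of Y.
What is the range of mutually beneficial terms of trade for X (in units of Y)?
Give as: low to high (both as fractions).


Opportunity cost of X for Country A = hours_X / hours_Y = 2/9 = 2/9 units of Y
Opportunity cost of X for Country B = hours_X / hours_Y = 4/1 = 4 units of Y
Terms of trade must be between the two opportunity costs.
Range: 2/9 to 4

2/9 to 4


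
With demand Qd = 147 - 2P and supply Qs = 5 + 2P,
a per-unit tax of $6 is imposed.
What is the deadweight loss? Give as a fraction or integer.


Pre-tax equilibrium quantity: Q* = 76
Post-tax equilibrium quantity: Q_tax = 70
Reduction in quantity: Q* - Q_tax = 6
DWL = (1/2) * tax * (Q* - Q_tax)
DWL = (1/2) * 6 * 6 = 18

18


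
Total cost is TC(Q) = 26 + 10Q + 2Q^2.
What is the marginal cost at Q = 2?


MC = dTC/dQ = 10 + 2*2*Q
At Q = 2:
MC = 10 + 4*2
MC = 10 + 8 = 18

18


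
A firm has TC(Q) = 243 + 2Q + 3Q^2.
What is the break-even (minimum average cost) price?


AC(Q) = 243/Q + 2 + 3Q
To minimize: dAC/dQ = -243/Q^2 + 3 = 0
Q^2 = 243/3 = 81
Q* = 9
Min AC = 243/9 + 2 + 3*9
Min AC = 27 + 2 + 27 = 56

56


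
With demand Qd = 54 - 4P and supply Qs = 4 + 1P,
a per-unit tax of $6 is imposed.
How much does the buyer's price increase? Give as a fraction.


With a per-unit tax, the buyer's price increase depends on relative slopes.
Supply slope: d = 1, Demand slope: b = 4
Buyer's price increase = d * tax / (b + d)
= 1 * 6 / (4 + 1)
= 6 / 5 = 6/5

6/5
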